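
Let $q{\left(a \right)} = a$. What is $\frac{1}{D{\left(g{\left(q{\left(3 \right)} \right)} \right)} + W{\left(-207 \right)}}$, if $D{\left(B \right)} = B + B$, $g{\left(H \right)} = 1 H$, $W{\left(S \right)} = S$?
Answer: $- \frac{1}{201} \approx -0.0049751$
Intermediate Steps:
$g{\left(H \right)} = H$
$D{\left(B \right)} = 2 B$
$\frac{1}{D{\left(g{\left(q{\left(3 \right)} \right)} \right)} + W{\left(-207 \right)}} = \frac{1}{2 \cdot 3 - 207} = \frac{1}{6 - 207} = \frac{1}{-201} = - \frac{1}{201}$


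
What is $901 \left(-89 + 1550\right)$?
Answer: $1316361$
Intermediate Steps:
$901 \left(-89 + 1550\right) = 901 \cdot 1461 = 1316361$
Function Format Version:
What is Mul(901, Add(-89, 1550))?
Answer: 1316361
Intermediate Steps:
Mul(901, Add(-89, 1550)) = Mul(901, 1461) = 1316361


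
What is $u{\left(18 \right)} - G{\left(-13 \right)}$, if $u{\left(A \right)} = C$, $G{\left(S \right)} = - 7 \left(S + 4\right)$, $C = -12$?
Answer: $-75$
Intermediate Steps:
$G{\left(S \right)} = -28 - 7 S$ ($G{\left(S \right)} = - 7 \left(4 + S\right) = -28 - 7 S$)
$u{\left(A \right)} = -12$
$u{\left(18 \right)} - G{\left(-13 \right)} = -12 - \left(-28 - -91\right) = -12 - \left(-28 + 91\right) = -12 - 63 = -75$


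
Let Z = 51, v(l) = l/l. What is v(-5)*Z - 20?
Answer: 31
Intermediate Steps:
v(l) = 1
v(-5)*Z - 20 = 1*51 - 20 = 51 - 20 = 31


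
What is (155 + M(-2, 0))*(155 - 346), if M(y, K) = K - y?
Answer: -29987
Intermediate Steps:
(155 + M(-2, 0))*(155 - 346) = (155 + (0 - 1*(-2)))*(155 - 346) = (155 + (0 + 2))*(-191) = (155 + 2)*(-191) = 157*(-191) = -29987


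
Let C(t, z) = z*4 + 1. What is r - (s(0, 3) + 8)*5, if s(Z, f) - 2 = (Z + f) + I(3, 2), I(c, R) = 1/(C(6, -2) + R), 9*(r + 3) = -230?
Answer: -833/9 ≈ -92.556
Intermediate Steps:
r = -257/9 (r = -3 + (1/9)*(-230) = -3 - 230/9 = -257/9 ≈ -28.556)
C(t, z) = 1 + 4*z (C(t, z) = 4*z + 1 = 1 + 4*z)
I(c, R) = 1/(-7 + R) (I(c, R) = 1/((1 + 4*(-2)) + R) = 1/((1 - 8) + R) = 1/(-7 + R))
s(Z, f) = 9/5 + Z + f (s(Z, f) = 2 + ((Z + f) + 1/(-7 + 2)) = 2 + ((Z + f) + 1/(-5)) = 2 + ((Z + f) - 1/5) = 2 + (-1/5 + Z + f) = 9/5 + Z + f)
r - (s(0, 3) + 8)*5 = -257/9 - ((9/5 + 0 + 3) + 8)*5 = -257/9 - (24/5 + 8)*5 = -257/9 - 64*5/5 = -257/9 - 1*64 = -257/9 - 64 = -833/9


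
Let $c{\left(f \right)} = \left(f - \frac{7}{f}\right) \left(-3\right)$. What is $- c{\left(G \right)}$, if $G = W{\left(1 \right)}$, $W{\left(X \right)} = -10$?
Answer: $- \frac{279}{10} \approx -27.9$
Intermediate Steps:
$G = -10$
$c{\left(f \right)} = - 3 f + \frac{21}{f}$
$- c{\left(G \right)} = - (\left(-3\right) \left(-10\right) + \frac{21}{-10}) = - (30 + 21 \left(- \frac{1}{10}\right)) = - (30 - \frac{21}{10}) = \left(-1\right) \frac{279}{10} = - \frac{279}{10}$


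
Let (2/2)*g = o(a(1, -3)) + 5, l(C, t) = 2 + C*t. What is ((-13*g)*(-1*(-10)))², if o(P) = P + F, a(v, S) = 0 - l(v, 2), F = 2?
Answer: 152100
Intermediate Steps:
a(v, S) = -2 - 2*v (a(v, S) = 0 - (2 + v*2) = 0 - (2 + 2*v) = 0 + (-2 - 2*v) = -2 - 2*v)
o(P) = 2 + P (o(P) = P + 2 = 2 + P)
g = 3 (g = (2 + (-2 - 2*1)) + 5 = (2 + (-2 - 2)) + 5 = (2 - 4) + 5 = -2 + 5 = 3)
((-13*g)*(-1*(-10)))² = ((-13*3)*(-1*(-10)))² = (-39*10)² = (-390)² = 152100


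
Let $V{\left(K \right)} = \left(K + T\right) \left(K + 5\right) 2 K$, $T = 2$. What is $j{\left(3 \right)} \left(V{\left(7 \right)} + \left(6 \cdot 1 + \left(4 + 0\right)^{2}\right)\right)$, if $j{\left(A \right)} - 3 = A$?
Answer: $9204$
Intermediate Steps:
$j{\left(A \right)} = 3 + A$
$V{\left(K \right)} = 2 K \left(2 + K\right) \left(5 + K\right)$ ($V{\left(K \right)} = \left(K + 2\right) \left(K + 5\right) 2 K = \left(2 + K\right) \left(5 + K\right) 2 K = 2 \left(2 + K\right) \left(5 + K\right) K = 2 K \left(2 + K\right) \left(5 + K\right)$)
$j{\left(3 \right)} \left(V{\left(7 \right)} + \left(6 \cdot 1 + \left(4 + 0\right)^{2}\right)\right) = \left(3 + 3\right) \left(2 \cdot 7 \left(10 + 7^{2} + 7 \cdot 7\right) + \left(6 \cdot 1 + \left(4 + 0\right)^{2}\right)\right) = 6 \left(2 \cdot 7 \left(10 + 49 + 49\right) + \left(6 + 4^{2}\right)\right) = 6 \left(2 \cdot 7 \cdot 108 + \left(6 + 16\right)\right) = 6 \left(1512 + 22\right) = 6 \cdot 1534 = 9204$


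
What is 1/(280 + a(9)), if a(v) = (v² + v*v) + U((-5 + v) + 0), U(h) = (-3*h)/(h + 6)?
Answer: 5/2204 ≈ 0.0022686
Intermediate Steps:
U(h) = -3*h/(6 + h) (U(h) = (-3*h)/(6 + h) = -3*h/(6 + h))
a(v) = 2*v² - 3*(-5 + v)/(1 + v) (a(v) = (v² + v*v) - 3*((-5 + v) + 0)/(6 + ((-5 + v) + 0)) = (v² + v²) - 3*(-5 + v)/(6 + (-5 + v)) = 2*v² - 3*(-5 + v)/(1 + v))
1/(280 + a(9)) = 1/(280 + (15 - 3*9 + 2*9²*(1 + 9))/(1 + 9)) = 1/(280 + (15 - 27 + 2*81*10)/10) = 1/(280 + (15 - 27 + 1620)/10) = 1/(280 + (⅒)*1608) = 1/(280 + 804/5) = 1/(2204/5) = 5/2204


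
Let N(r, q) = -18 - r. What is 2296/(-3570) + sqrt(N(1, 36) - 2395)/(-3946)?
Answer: -164/255 - I*sqrt(2414)/3946 ≈ -0.64314 - 0.012451*I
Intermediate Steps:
2296/(-3570) + sqrt(N(1, 36) - 2395)/(-3946) = 2296/(-3570) + sqrt((-18 - 1*1) - 2395)/(-3946) = 2296*(-1/3570) + sqrt((-18 - 1) - 2395)*(-1/3946) = -164/255 + sqrt(-19 - 2395)*(-1/3946) = -164/255 + sqrt(-2414)*(-1/3946) = -164/255 + (I*sqrt(2414))*(-1/3946) = -164/255 - I*sqrt(2414)/3946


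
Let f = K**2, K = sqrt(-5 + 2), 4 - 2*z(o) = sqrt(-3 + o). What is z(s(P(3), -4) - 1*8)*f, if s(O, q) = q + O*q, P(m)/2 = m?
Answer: -6 + 3*I*sqrt(39)/2 ≈ -6.0 + 9.3675*I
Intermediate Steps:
P(m) = 2*m
z(o) = 2 - sqrt(-3 + o)/2
K = I*sqrt(3) (K = sqrt(-3) = I*sqrt(3) ≈ 1.732*I)
f = -3 (f = (I*sqrt(3))**2 = -3)
z(s(P(3), -4) - 1*8)*f = (2 - sqrt(-3 + (-4*(1 + 2*3) - 1*8))/2)*(-3) = (2 - sqrt(-3 + (-4*(1 + 6) - 8))/2)*(-3) = (2 - sqrt(-3 + (-4*7 - 8))/2)*(-3) = (2 - sqrt(-3 + (-28 - 8))/2)*(-3) = (2 - sqrt(-3 - 36)/2)*(-3) = (2 - I*sqrt(39)/2)*(-3) = -6 + 3*I*sqrt(39)/2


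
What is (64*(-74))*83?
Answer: -393088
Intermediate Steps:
(64*(-74))*83 = -4736*83 = -393088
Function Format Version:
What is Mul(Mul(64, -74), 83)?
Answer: -393088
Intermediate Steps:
Mul(Mul(64, -74), 83) = Mul(-4736, 83) = -393088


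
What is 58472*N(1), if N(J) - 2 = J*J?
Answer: 175416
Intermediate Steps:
N(J) = 2 + J**2 (N(J) = 2 + J*J = 2 + J**2)
58472*N(1) = 58472*(2 + 1**2) = 58472*(2 + 1) = 58472*3 = 175416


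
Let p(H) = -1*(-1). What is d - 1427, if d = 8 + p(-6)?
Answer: -1418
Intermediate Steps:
p(H) = 1
d = 9 (d = 8 + 1 = 9)
d - 1427 = 9 - 1427 = -1418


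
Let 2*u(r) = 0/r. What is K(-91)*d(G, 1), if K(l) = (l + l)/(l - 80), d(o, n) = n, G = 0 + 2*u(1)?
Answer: 182/171 ≈ 1.0643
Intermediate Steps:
u(r) = 0 (u(r) = (0/r)/2 = (½)*0 = 0)
G = 0 (G = 0 + 2*0 = 0 + 0 = 0)
K(l) = 2*l/(-80 + l) (K(l) = (2*l)/(-80 + l) = 2*l/(-80 + l))
K(-91)*d(G, 1) = (2*(-91)/(-80 - 91))*1 = (2*(-91)/(-171))*1 = (2*(-91)*(-1/171))*1 = (182/171)*1 = 182/171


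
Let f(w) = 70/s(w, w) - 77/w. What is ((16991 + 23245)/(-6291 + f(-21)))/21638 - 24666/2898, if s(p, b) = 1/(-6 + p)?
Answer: -545568341285/64096927482 ≈ -8.5116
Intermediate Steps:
f(w) = -420 - 77/w + 70*w (f(w) = 70/(1/(-6 + w)) - 77/w = 70*(-6 + w) - 77/w = (-420 + 70*w) - 77/w = -420 - 77/w + 70*w)
((16991 + 23245)/(-6291 + f(-21)))/21638 - 24666/2898 = ((16991 + 23245)/(-6291 + (-420 - 77/(-21) + 70*(-21))))/21638 - 24666/2898 = (40236/(-6291 + (-420 - 77*(-1/21) - 1470)))*(1/21638) - 24666*1/2898 = (40236/(-6291 + (-420 + 11/3 - 1470)))*(1/21638) - 4111/483 = (40236/(-6291 - 5659/3))*(1/21638) - 4111/483 = (40236/(-24532/3))*(1/21638) - 4111/483 = (40236*(-3/24532))*(1/21638) - 4111/483 = -30177/6133*1/21638 - 4111/483 = -30177/132705854 - 4111/483 = -545568341285/64096927482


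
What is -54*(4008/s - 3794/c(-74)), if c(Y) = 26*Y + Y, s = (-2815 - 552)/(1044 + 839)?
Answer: 58170886/481 ≈ 1.2094e+5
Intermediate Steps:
s = -481/269 (s = -3367/1883 = -3367*1/1883 = -481/269 ≈ -1.7881)
c(Y) = 27*Y
-54*(4008/s - 3794/c(-74)) = -54*(4008/(-481/269) - 3794/(27*(-74))) = -54*(4008*(-269/481) - 3794/(-1998)) = -54*(-1078152/481 - 3794*(-1/1998)) = -54*(-1078152/481 + 1897/999) = -54*(-29085443/12987) = 58170886/481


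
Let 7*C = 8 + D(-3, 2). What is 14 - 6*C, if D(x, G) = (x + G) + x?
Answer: 74/7 ≈ 10.571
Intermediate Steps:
D(x, G) = G + 2*x (D(x, G) = (G + x) + x = G + 2*x)
C = 4/7 (C = (8 + (2 + 2*(-3)))/7 = (8 + (2 - 6))/7 = (8 - 4)/7 = (1/7)*4 = 4/7 ≈ 0.57143)
14 - 6*C = 14 - 6*4/7 = 14 - 24/7 = 74/7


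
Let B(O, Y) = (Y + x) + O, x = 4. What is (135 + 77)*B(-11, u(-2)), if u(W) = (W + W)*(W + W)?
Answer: 1908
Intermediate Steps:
u(W) = 4*W² (u(W) = (2*W)*(2*W) = 4*W²)
B(O, Y) = 4 + O + Y (B(O, Y) = (Y + 4) + O = (4 + Y) + O = 4 + O + Y)
(135 + 77)*B(-11, u(-2)) = (135 + 77)*(4 - 11 + 4*(-2)²) = 212*(4 - 11 + 4*4) = 212*(4 - 11 + 16) = 212*9 = 1908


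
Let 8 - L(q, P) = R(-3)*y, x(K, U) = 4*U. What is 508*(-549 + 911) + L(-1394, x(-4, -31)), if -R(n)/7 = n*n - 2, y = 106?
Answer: 189098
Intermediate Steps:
R(n) = 14 - 7*n**2 (R(n) = -7*(n*n - 2) = -7*(n**2 - 2) = -7*(-2 + n**2) = 14 - 7*n**2)
L(q, P) = 5202 (L(q, P) = 8 - (14 - 7*(-3)**2)*106 = 8 - (14 - 7*9)*106 = 8 - (14 - 63)*106 = 8 - (-49)*106 = 8 - 1*(-5194) = 8 + 5194 = 5202)
508*(-549 + 911) + L(-1394, x(-4, -31)) = 508*(-549 + 911) + 5202 = 508*362 + 5202 = 183896 + 5202 = 189098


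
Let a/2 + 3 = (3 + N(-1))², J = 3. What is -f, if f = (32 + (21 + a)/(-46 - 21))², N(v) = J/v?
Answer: -4532641/4489 ≈ -1009.7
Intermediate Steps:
N(v) = 3/v
a = -6 (a = -6 + 2*(3 + 3/(-1))² = -6 + 2*(3 + 3*(-1))² = -6 + 2*(3 - 3)² = -6 + 2*0² = -6 + 2*0 = -6 + 0 = -6)
f = 4532641/4489 (f = (32 + (21 - 6)/(-46 - 21))² = (32 + 15/(-67))² = (32 + 15*(-1/67))² = (32 - 15/67)² = (2129/67)² = 4532641/4489 ≈ 1009.7)
-f = -1*4532641/4489 = -4532641/4489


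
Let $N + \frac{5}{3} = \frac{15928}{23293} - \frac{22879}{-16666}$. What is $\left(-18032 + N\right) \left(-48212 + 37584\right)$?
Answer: $\frac{111592271021831042}{582301707} \approx 1.9164 \cdot 10^{8}$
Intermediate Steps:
$N = \frac{454124095}{1164603414}$ ($N = - \frac{5}{3} + \left(\frac{15928}{23293} - \frac{22879}{-16666}\right) = - \frac{5}{3} + \left(15928 \cdot \frac{1}{23293} - - \frac{22879}{16666}\right) = - \frac{5}{3} + \left(\frac{15928}{23293} + \frac{22879}{16666}\right) = - \frac{5}{3} + \frac{798376595}{388201138} = \frac{454124095}{1164603414} \approx 0.38994$)
$\left(-18032 + N\right) \left(-48212 + 37584\right) = \left(-18032 + \frac{454124095}{1164603414}\right) \left(-48212 + 37584\right) = \left(- \frac{20999674637153}{1164603414}\right) \left(-10628\right) = \frac{111592271021831042}{582301707}$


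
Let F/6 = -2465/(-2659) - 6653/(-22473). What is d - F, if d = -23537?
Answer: -468969531097/19918569 ≈ -23544.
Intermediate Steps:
F = 146172544/19918569 (F = 6*(-2465/(-2659) - 6653/(-22473)) = 6*(-2465*(-1/2659) - 6653*(-1/22473)) = 6*(2465/2659 + 6653/22473) = 6*(73086272/59755707) = 146172544/19918569 ≈ 7.3385)
d - F = -23537 - 1*146172544/19918569 = -23537 - 146172544/19918569 = -468969531097/19918569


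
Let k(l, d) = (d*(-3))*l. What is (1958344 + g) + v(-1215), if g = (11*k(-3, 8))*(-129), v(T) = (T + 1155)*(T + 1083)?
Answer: 1864096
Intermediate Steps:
v(T) = (1083 + T)*(1155 + T) (v(T) = (1155 + T)*(1083 + T) = (1083 + T)*(1155 + T))
k(l, d) = -3*d*l (k(l, d) = (-3*d)*l = -3*d*l)
g = -102168 (g = (11*(-3*8*(-3)))*(-129) = (11*72)*(-129) = 792*(-129) = -102168)
(1958344 + g) + v(-1215) = (1958344 - 102168) + (1250865 + (-1215)² + 2238*(-1215)) = 1856176 + (1250865 + 1476225 - 2719170) = 1856176 + 7920 = 1864096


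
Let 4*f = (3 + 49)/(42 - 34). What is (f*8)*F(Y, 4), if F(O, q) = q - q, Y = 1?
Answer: 0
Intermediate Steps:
f = 13/8 (f = ((3 + 49)/(42 - 34))/4 = (52/8)/4 = (52*(⅛))/4 = (¼)*(13/2) = 13/8 ≈ 1.6250)
F(O, q) = 0
(f*8)*F(Y, 4) = ((13/8)*8)*0 = 13*0 = 0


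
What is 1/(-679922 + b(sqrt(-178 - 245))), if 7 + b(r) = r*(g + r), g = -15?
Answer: I/(3*(-226784*I + 15*sqrt(47))) ≈ -1.4698e-6 + 6.6649e-10*I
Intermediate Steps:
b(r) = -7 + r*(-15 + r)
1/(-679922 + b(sqrt(-178 - 245))) = 1/(-679922 + (-7 + (sqrt(-178 - 245))**2 - 15*sqrt(-178 - 245))) = 1/(-679922 + (-7 + (sqrt(-423))**2 - 45*I*sqrt(47))) = 1/(-679922 + (-7 + (3*I*sqrt(47))**2 - 45*I*sqrt(47))) = 1/(-679922 + (-7 - 423 - 45*I*sqrt(47))) = 1/(-679922 + (-430 - 45*I*sqrt(47))) = 1/(-680352 - 45*I*sqrt(47))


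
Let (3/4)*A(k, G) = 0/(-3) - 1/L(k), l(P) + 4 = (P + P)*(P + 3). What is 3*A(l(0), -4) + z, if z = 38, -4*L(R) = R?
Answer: 34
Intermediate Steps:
l(P) = -4 + 2*P*(3 + P) (l(P) = -4 + (P + P)*(P + 3) = -4 + (2*P)*(3 + P) = -4 + 2*P*(3 + P))
L(R) = -R/4
A(k, G) = 16/(3*k) (A(k, G) = 4*(0/(-3) - 1/((-k/4)))/3 = 4*(0*(-⅓) - (-4)/k)/3 = 4*(0 + 4/k)/3 = 4*(4/k)/3 = 16/(3*k))
3*A(l(0), -4) + z = 3*(16/(3*(-4 + 2*0² + 6*0))) + 38 = 3*(16/(3*(-4 + 2*0 + 0))) + 38 = 3*(16/(3*(-4 + 0 + 0))) + 38 = 3*((16/3)/(-4)) + 38 = 3*((16/3)*(-¼)) + 38 = 3*(-4/3) + 38 = -4 + 38 = 34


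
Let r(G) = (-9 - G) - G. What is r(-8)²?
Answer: 49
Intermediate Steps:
r(G) = -9 - 2*G
r(-8)² = (-9 - 2*(-8))² = (-9 + 16)² = 7² = 49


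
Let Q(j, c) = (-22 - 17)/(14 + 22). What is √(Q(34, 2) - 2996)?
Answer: I*√107895/6 ≈ 54.746*I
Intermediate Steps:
Q(j, c) = -13/12 (Q(j, c) = -39/36 = -39*1/36 = -13/12)
√(Q(34, 2) - 2996) = √(-13/12 - 2996) = √(-35965/12) = I*√107895/6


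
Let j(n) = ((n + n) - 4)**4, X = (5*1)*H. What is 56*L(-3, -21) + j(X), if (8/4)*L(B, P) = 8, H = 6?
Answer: 9834720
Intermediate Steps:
L(B, P) = 4 (L(B, P) = (1/2)*8 = 4)
X = 30 (X = (5*1)*6 = 5*6 = 30)
j(n) = (-4 + 2*n)**4 (j(n) = (2*n - 4)**4 = (-4 + 2*n)**4)
56*L(-3, -21) + j(X) = 56*4 + 16*(-2 + 30)**4 = 224 + 16*28**4 = 224 + 16*614656 = 224 + 9834496 = 9834720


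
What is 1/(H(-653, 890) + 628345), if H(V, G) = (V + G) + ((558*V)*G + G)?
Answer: -1/323663388 ≈ -3.0896e-9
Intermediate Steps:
H(V, G) = V + 2*G + 558*G*V (H(V, G) = (G + V) + (558*G*V + G) = (G + V) + (G + 558*G*V) = V + 2*G + 558*G*V)
1/(H(-653, 890) + 628345) = 1/((-653 + 2*890 + 558*890*(-653)) + 628345) = 1/((-653 + 1780 - 324292860) + 628345) = 1/(-324291733 + 628345) = 1/(-323663388) = -1/323663388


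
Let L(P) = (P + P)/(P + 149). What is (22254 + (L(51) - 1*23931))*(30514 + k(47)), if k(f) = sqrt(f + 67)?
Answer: -2557820793/50 - 167649*sqrt(114)/100 ≈ -5.1174e+7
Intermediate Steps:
k(f) = sqrt(67 + f)
L(P) = 2*P/(149 + P) (L(P) = (2*P)/(149 + P) = 2*P/(149 + P))
(22254 + (L(51) - 1*23931))*(30514 + k(47)) = (22254 + (2*51/(149 + 51) - 1*23931))*(30514 + sqrt(67 + 47)) = (22254 + (2*51/200 - 23931))*(30514 + sqrt(114)) = (22254 + (2*51*(1/200) - 23931))*(30514 + sqrt(114)) = (22254 + (51/100 - 23931))*(30514 + sqrt(114)) = (22254 - 2393049/100)*(30514 + sqrt(114)) = -167649*(30514 + sqrt(114))/100 = -2557820793/50 - 167649*sqrt(114)/100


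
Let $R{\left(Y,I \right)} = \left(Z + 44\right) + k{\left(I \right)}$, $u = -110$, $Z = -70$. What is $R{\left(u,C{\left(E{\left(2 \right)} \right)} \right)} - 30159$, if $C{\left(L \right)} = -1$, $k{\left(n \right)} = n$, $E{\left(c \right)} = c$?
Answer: $-30186$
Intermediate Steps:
$R{\left(Y,I \right)} = -26 + I$ ($R{\left(Y,I \right)} = \left(-70 + 44\right) + I = -26 + I$)
$R{\left(u,C{\left(E{\left(2 \right)} \right)} \right)} - 30159 = \left(-26 - 1\right) - 30159 = -27 - 30159 = -30186$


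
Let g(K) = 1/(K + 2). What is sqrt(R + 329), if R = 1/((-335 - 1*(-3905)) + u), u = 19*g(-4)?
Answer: sqrt(16683157131)/7121 ≈ 18.138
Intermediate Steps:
g(K) = 1/(2 + K)
u = -19/2 (u = 19/(2 - 4) = 19/(-2) = 19*(-1/2) = -19/2 ≈ -9.5000)
R = 2/7121 (R = 1/((-335 - 1*(-3905)) - 19/2) = 1/((-335 + 3905) - 19/2) = 1/(3570 - 19/2) = 1/(7121/2) = 2/7121 ≈ 0.00028086)
sqrt(R + 329) = sqrt(2/7121 + 329) = sqrt(2342811/7121) = sqrt(16683157131)/7121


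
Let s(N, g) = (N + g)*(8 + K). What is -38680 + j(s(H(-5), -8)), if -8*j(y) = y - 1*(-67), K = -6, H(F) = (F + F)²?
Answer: -309691/8 ≈ -38711.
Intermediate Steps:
H(F) = 4*F² (H(F) = (2*F)² = 4*F²)
s(N, g) = 2*N + 2*g (s(N, g) = (N + g)*(8 - 6) = (N + g)*2 = 2*N + 2*g)
j(y) = -67/8 - y/8 (j(y) = -(y - 1*(-67))/8 = -(y + 67)/8 = -(67 + y)/8 = -67/8 - y/8)
-38680 + j(s(H(-5), -8)) = -38680 + (-67/8 - (2*(4*(-5)²) + 2*(-8))/8) = -38680 + (-67/8 - (2*(4*25) - 16)/8) = -38680 + (-67/8 - (2*100 - 16)/8) = -38680 + (-67/8 - (200 - 16)/8) = -38680 + (-67/8 - ⅛*184) = -38680 + (-67/8 - 23) = -38680 - 251/8 = -309691/8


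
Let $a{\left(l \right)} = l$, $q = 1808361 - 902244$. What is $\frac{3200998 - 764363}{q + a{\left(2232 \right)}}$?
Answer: $\frac{2436635}{908349} \approx 2.6825$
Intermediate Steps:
$q = 906117$
$\frac{3200998 - 764363}{q + a{\left(2232 \right)}} = \frac{3200998 - 764363}{906117 + 2232} = \frac{3200998 - 764363}{908349} = \left(3200998 - 764363\right) \frac{1}{908349} = 2436635 \cdot \frac{1}{908349} = \frac{2436635}{908349}$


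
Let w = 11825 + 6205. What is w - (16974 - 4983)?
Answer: 6039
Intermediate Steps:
w = 18030
w - (16974 - 4983) = 18030 - (16974 - 4983) = 18030 - 1*11991 = 18030 - 11991 = 6039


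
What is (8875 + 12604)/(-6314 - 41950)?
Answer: -21479/48264 ≈ -0.44503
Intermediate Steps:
(8875 + 12604)/(-6314 - 41950) = 21479/(-48264) = 21479*(-1/48264) = -21479/48264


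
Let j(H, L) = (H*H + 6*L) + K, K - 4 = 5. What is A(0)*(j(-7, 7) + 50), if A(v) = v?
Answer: 0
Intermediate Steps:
K = 9 (K = 4 + 5 = 9)
j(H, L) = 9 + H² + 6*L (j(H, L) = (H*H + 6*L) + 9 = (H² + 6*L) + 9 = 9 + H² + 6*L)
A(0)*(j(-7, 7) + 50) = 0*((9 + (-7)² + 6*7) + 50) = 0*((9 + 49 + 42) + 50) = 0*(100 + 50) = 0*150 = 0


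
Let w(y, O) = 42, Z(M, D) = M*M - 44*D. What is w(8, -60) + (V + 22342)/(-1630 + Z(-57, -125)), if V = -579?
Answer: 45823/1017 ≈ 45.057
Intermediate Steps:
Z(M, D) = M**2 - 44*D
w(8, -60) + (V + 22342)/(-1630 + Z(-57, -125)) = 42 + (-579 + 22342)/(-1630 + ((-57)**2 - 44*(-125))) = 42 + 21763/(-1630 + (3249 + 5500)) = 42 + 21763/(-1630 + 8749) = 42 + 21763/7119 = 42 + 21763*(1/7119) = 42 + 3109/1017 = 45823/1017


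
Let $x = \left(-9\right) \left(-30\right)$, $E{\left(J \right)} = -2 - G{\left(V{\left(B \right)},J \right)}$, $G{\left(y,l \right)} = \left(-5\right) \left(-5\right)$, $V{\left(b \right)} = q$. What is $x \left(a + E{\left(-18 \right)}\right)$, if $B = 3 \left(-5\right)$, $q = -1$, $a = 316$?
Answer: $78030$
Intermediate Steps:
$B = -15$
$V{\left(b \right)} = -1$
$G{\left(y,l \right)} = 25$
$E{\left(J \right)} = -27$ ($E{\left(J \right)} = -2 - 25 = -27$)
$x = 270$
$x \left(a + E{\left(-18 \right)}\right) = 270 \left(316 - 27\right) = 270 \cdot 289 = 78030$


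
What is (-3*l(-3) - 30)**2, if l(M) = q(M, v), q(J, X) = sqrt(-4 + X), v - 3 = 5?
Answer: 1296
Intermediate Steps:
v = 8 (v = 3 + 5 = 8)
l(M) = 2 (l(M) = sqrt(-4 + 8) = sqrt(4) = 2)
(-3*l(-3) - 30)**2 = (-3*2 - 30)**2 = (-6 - 30)**2 = (-36)**2 = 1296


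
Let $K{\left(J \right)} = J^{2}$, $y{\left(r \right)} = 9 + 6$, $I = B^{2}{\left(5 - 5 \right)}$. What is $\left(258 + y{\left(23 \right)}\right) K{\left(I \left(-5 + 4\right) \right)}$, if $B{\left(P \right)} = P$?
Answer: $0$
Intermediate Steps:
$I = 0$ ($I = \left(5 - 5\right)^{2} = 0^{2} = 0$)
$y{\left(r \right)} = 15$
$\left(258 + y{\left(23 \right)}\right) K{\left(I \left(-5 + 4\right) \right)} = \left(258 + 15\right) \left(0 \left(-5 + 4\right)\right)^{2} = 273 \left(0 \left(-1\right)\right)^{2} = 273 \cdot 0^{2} = 273 \cdot 0 = 0$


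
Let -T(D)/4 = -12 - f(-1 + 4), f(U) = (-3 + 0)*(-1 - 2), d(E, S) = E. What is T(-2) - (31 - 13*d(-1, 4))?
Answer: 40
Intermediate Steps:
f(U) = 9 (f(U) = -3*(-3) = 9)
T(D) = 84 (T(D) = -4*(-12 - 1*9) = -4*(-12 - 9) = -4*(-21) = 84)
T(-2) - (31 - 13*d(-1, 4)) = 84 - (31 - 13*(-1)) = 84 - (31 + 13) = 84 - 1*44 = 84 - 44 = 40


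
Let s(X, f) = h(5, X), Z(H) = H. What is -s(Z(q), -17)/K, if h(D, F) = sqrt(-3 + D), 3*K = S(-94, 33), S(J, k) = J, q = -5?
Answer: 3*sqrt(2)/94 ≈ 0.045134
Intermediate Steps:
K = -94/3 (K = (1/3)*(-94) = -94/3 ≈ -31.333)
s(X, f) = sqrt(2) (s(X, f) = sqrt(-3 + 5) = sqrt(2))
-s(Z(q), -17)/K = -sqrt(2)/(-94/3) = -sqrt(2)*(-3)/94 = -(-3)*sqrt(2)/94 = 3*sqrt(2)/94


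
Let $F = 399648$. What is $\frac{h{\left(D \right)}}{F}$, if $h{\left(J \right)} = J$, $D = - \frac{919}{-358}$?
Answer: $\frac{919}{143073984} \approx 6.4233 \cdot 10^{-6}$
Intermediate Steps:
$D = \frac{919}{358}$ ($D = \left(-919\right) \left(- \frac{1}{358}\right) = \frac{919}{358} \approx 2.567$)
$\frac{h{\left(D \right)}}{F} = \frac{919}{358 \cdot 399648} = \frac{919}{358} \cdot \frac{1}{399648} = \frac{919}{143073984}$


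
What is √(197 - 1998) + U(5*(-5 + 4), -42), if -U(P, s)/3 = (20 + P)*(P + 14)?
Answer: -405 + I*√1801 ≈ -405.0 + 42.438*I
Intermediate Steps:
U(P, s) = -3*(14 + P)*(20 + P) (U(P, s) = -3*(20 + P)*(P + 14) = -3*(20 + P)*(14 + P) = -3*(14 + P)*(20 + P))
√(197 - 1998) + U(5*(-5 + 4), -42) = √(197 - 1998) + (-840 - 510*(-5 + 4) - 3*25*(-5 + 4)²) = √(-1801) + (-840 - 510*(-1) - 3*(5*(-1))²) = I*√1801 + (-840 - 102*(-5) - 3*(-5)²) = I*√1801 + (-840 + 510 - 3*25) = I*√1801 + (-840 + 510 - 75) = I*√1801 - 405 = -405 + I*√1801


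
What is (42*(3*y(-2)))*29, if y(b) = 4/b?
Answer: -7308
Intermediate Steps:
(42*(3*y(-2)))*29 = (42*(3*(4/(-2))))*29 = (42*(3*(4*(-1/2))))*29 = (42*(3*(-2)))*29 = (42*(-6))*29 = -252*29 = -7308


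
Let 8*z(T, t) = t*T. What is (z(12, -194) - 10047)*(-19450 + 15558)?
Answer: 40235496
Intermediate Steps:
z(T, t) = T*t/8 (z(T, t) = (t*T)/8 = (T*t)/8 = T*t/8)
(z(12, -194) - 10047)*(-19450 + 15558) = ((1/8)*12*(-194) - 10047)*(-19450 + 15558) = (-291 - 10047)*(-3892) = -10338*(-3892) = 40235496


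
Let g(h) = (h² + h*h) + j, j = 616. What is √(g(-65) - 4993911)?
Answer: I*√4984845 ≈ 2232.7*I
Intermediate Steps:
g(h) = 616 + 2*h² (g(h) = (h² + h*h) + 616 = (h² + h²) + 616 = 2*h² + 616 = 616 + 2*h²)
√(g(-65) - 4993911) = √((616 + 2*(-65)²) - 4993911) = √((616 + 2*4225) - 4993911) = √((616 + 8450) - 4993911) = √(9066 - 4993911) = √(-4984845) = I*√4984845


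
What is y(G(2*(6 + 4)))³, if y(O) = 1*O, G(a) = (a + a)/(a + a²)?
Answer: 8/9261 ≈ 0.00086384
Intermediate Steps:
G(a) = 2*a/(a + a²) (G(a) = (2*a)/(a + a²) = 2*a/(a + a²))
y(O) = O
y(G(2*(6 + 4)))³ = (2/(1 + 2*(6 + 4)))³ = (2/(1 + 2*10))³ = (2/(1 + 20))³ = (2/21)³ = 8/9261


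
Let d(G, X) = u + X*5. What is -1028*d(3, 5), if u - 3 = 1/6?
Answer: -86866/3 ≈ -28955.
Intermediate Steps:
u = 19/6 (u = 3 + 1/6 = 3 + ⅙ = 19/6 ≈ 3.1667)
d(G, X) = 19/6 + 5*X (d(G, X) = 19/6 + X*5 = 19/6 + 5*X)
-1028*d(3, 5) = -1028*(19/6 + 5*5) = -1028*(19/6 + 25) = -1028*169/6 = -86866/3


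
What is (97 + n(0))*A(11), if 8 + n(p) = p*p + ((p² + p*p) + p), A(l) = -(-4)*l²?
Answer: 43076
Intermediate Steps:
A(l) = 4*l²
n(p) = -8 + p + 3*p² (n(p) = -8 + (p*p + ((p² + p*p) + p)) = -8 + (p² + ((p² + p²) + p)) = -8 + (p² + (2*p² + p)) = -8 + (p² + (p + 2*p²)) = -8 + (p + 3*p²) = -8 + p + 3*p²)
(97 + n(0))*A(11) = (97 + (-8 + 0 + 3*0²))*(4*11²) = (97 + (-8 + 0 + 3*0))*(4*121) = (97 + (-8 + 0 + 0))*484 = (97 - 8)*484 = 89*484 = 43076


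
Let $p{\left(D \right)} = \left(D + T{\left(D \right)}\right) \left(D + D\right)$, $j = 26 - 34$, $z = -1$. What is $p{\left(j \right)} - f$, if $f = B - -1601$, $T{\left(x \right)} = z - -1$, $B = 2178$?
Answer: $-3651$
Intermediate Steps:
$T{\left(x \right)} = 0$ ($T{\left(x \right)} = -1 - -1 = -1 + 1 = 0$)
$j = -8$ ($j = 26 - 34 = -8$)
$f = 3779$ ($f = 2178 - -1601 = 2178 + 1601 = 3779$)
$p{\left(D \right)} = 2 D^{2}$ ($p{\left(D \right)} = \left(D + 0\right) \left(D + D\right) = D 2 D = 2 D^{2}$)
$p{\left(j \right)} - f = 2 \left(-8\right)^{2} - 3779 = 2 \cdot 64 - 3779 = 128 - 3779 = -3651$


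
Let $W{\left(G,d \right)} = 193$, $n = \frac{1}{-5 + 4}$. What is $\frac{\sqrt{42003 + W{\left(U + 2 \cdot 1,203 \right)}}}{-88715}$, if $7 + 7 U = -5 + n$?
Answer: $- \frac{2 \sqrt{10549}}{88715} \approx -0.0023155$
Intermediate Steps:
$n = -1$ ($n = \frac{1}{-1} = -1$)
$U = - \frac{13}{7}$ ($U = -1 + \frac{-5 - 1}{7} = -1 + \frac{1}{7} \left(-6\right) = -1 - \frac{6}{7} = - \frac{13}{7} \approx -1.8571$)
$\frac{\sqrt{42003 + W{\left(U + 2 \cdot 1,203 \right)}}}{-88715} = \frac{\sqrt{42003 + 193}}{-88715} = \sqrt{42196} \left(- \frac{1}{88715}\right) = 2 \sqrt{10549} \left(- \frac{1}{88715}\right) = - \frac{2 \sqrt{10549}}{88715}$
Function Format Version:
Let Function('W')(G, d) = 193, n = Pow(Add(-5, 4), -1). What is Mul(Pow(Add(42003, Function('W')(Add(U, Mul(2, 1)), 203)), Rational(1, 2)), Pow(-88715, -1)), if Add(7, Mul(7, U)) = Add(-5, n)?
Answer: Mul(Rational(-2, 88715), Pow(10549, Rational(1, 2))) ≈ -0.0023155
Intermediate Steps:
n = -1 (n = Pow(-1, -1) = -1)
U = Rational(-13, 7) (U = Add(-1, Mul(Rational(1, 7), Add(-5, -1))) = Add(-1, Mul(Rational(1, 7), -6)) = Add(-1, Rational(-6, 7)) = Rational(-13, 7) ≈ -1.8571)
Mul(Pow(Add(42003, Function('W')(Add(U, Mul(2, 1)), 203)), Rational(1, 2)), Pow(-88715, -1)) = Mul(Pow(Add(42003, 193), Rational(1, 2)), Pow(-88715, -1)) = Mul(Pow(42196, Rational(1, 2)), Rational(-1, 88715)) = Mul(Mul(2, Pow(10549, Rational(1, 2))), Rational(-1, 88715)) = Mul(Rational(-2, 88715), Pow(10549, Rational(1, 2)))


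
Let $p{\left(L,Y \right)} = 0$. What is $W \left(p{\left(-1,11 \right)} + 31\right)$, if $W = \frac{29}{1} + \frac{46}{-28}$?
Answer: $\frac{11873}{14} \approx 848.07$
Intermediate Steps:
$W = \frac{383}{14}$ ($W = 29 \cdot 1 + 46 \left(- \frac{1}{28}\right) = 29 - \frac{23}{14} = \frac{383}{14} \approx 27.357$)
$W \left(p{\left(-1,11 \right)} + 31\right) = \frac{383 \left(0 + 31\right)}{14} = \frac{383}{14} \cdot 31 = \frac{11873}{14}$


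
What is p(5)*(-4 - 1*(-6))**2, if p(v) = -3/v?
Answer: -12/5 ≈ -2.4000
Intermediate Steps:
p(5)*(-4 - 1*(-6))**2 = (-3/5)*(-4 - 1*(-6))**2 = (-3*1/5)*(-4 + 6)**2 = -3/5*2**2 = -3/5*4 = -12/5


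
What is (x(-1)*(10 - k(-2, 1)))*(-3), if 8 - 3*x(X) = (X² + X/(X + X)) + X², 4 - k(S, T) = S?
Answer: -22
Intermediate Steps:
k(S, T) = 4 - S
x(X) = 5/2 - 2*X²/3 (x(X) = 8/3 - ((X² + X/(X + X)) + X²)/3 = 8/3 - ((X² + X/((2*X))) + X²)/3 = 8/3 - ((X² + (1/(2*X))*X) + X²)/3 = 8/3 - ((X² + ½) + X²)/3 = 8/3 - ((½ + X²) + X²)/3 = 8/3 - (½ + 2*X²)/3 = 8/3 + (-⅙ - 2*X²/3) = 5/2 - 2*X²/3)
(x(-1)*(10 - k(-2, 1)))*(-3) = ((5/2 - ⅔*(-1)²)*(10 - (4 - 1*(-2))))*(-3) = ((5/2 - ⅔*1)*(10 - (4 + 2)))*(-3) = ((5/2 - ⅔)*(10 - 1*6))*(-3) = (11*(10 - 6)/6)*(-3) = ((11/6)*4)*(-3) = (22/3)*(-3) = -22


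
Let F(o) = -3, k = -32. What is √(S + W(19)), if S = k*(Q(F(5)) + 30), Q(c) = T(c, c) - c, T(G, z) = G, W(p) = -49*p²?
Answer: I*√18649 ≈ 136.56*I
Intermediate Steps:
Q(c) = 0 (Q(c) = c - c = 0)
S = -960 (S = -32*(0 + 30) = -32*30 = -960)
√(S + W(19)) = √(-960 - 49*19²) = √(-960 - 49*361) = √(-960 - 17689) = √(-18649) = I*√18649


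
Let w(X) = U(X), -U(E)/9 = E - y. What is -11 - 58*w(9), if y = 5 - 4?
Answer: 4165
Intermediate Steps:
y = 1
U(E) = 9 - 9*E (U(E) = -9*(E - 1*1) = -9*(E - 1) = -9*(-1 + E) = 9 - 9*E)
w(X) = 9 - 9*X
-11 - 58*w(9) = -11 - 58*(9 - 9*9) = -11 - 58*(9 - 81) = -11 - 58*(-72) = -11 + 4176 = 4165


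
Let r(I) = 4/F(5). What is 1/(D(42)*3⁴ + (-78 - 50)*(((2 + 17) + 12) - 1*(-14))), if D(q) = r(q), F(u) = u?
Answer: -5/28476 ≈ -0.00017559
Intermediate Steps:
r(I) = ⅘ (r(I) = 4/5 = 4*(⅕) = ⅘)
D(q) = ⅘
1/(D(42)*3⁴ + (-78 - 50)*(((2 + 17) + 12) - 1*(-14))) = 1/((⅘)*3⁴ + (-78 - 50)*(((2 + 17) + 12) - 1*(-14))) = 1/((⅘)*81 - 128*((19 + 12) + 14)) = 1/(324/5 - 128*(31 + 14)) = 1/(324/5 - 128*45) = 1/(324/5 - 5760) = 1/(-28476/5) = -5/28476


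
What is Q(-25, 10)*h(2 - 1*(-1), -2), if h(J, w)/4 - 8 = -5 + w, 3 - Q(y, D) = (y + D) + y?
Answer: 172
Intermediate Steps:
Q(y, D) = 3 - D - 2*y (Q(y, D) = 3 - ((y + D) + y) = 3 - ((D + y) + y) = 3 - (D + 2*y) = 3 + (-D - 2*y) = 3 - D - 2*y)
h(J, w) = 12 + 4*w (h(J, w) = 32 + 4*(-5 + w) = 32 + (-20 + 4*w) = 12 + 4*w)
Q(-25, 10)*h(2 - 1*(-1), -2) = (3 - 1*10 - 2*(-25))*(12 + 4*(-2)) = (3 - 10 + 50)*(12 - 8) = 43*4 = 172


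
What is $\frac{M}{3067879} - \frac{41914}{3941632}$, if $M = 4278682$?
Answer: $\frac{8368201404309}{6046225019264} \approx 1.384$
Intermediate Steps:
$\frac{M}{3067879} - \frac{41914}{3941632} = \frac{4278682}{3067879} - \frac{41914}{3941632} = 4278682 \cdot \frac{1}{3067879} - \frac{20957}{1970816} = \frac{4278682}{3067879} - \frac{20957}{1970816} = \frac{8368201404309}{6046225019264}$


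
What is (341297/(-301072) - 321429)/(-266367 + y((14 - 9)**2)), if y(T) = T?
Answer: 96773613185/80188118624 ≈ 1.2068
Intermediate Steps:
(341297/(-301072) - 321429)/(-266367 + y((14 - 9)**2)) = (341297/(-301072) - 321429)/(-266367 + (14 - 9)**2) = (341297*(-1/301072) - 321429)/(-266367 + 5**2) = (-341297/301072 - 321429)/(-266367 + 25) = -96773613185/301072/(-266342) = -96773613185/301072*(-1/266342) = 96773613185/80188118624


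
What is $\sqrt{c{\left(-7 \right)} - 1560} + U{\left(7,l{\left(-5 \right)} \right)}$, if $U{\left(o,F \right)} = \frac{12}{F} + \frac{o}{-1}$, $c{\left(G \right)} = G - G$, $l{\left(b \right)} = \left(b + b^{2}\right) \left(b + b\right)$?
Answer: $- \frac{353}{50} + 2 i \sqrt{390} \approx -7.06 + 39.497 i$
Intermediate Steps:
$l{\left(b \right)} = 2 b \left(b + b^{2}\right)$ ($l{\left(b \right)} = \left(b + b^{2}\right) 2 b = 2 b \left(b + b^{2}\right)$)
$c{\left(G \right)} = 0$
$U{\left(o,F \right)} = - o + \frac{12}{F}$ ($U{\left(o,F \right)} = \frac{12}{F} + o \left(-1\right) = \frac{12}{F} - o = - o + \frac{12}{F}$)
$\sqrt{c{\left(-7 \right)} - 1560} + U{\left(7,l{\left(-5 \right)} \right)} = \sqrt{0 - 1560} + \left(\left(-1\right) 7 + \frac{12}{2 \left(-5\right)^{2} \left(1 - 5\right)}\right) = \sqrt{-1560} - \left(7 - \frac{12}{2 \cdot 25 \left(-4\right)}\right) = 2 i \sqrt{390} - \left(7 - \frac{12}{-200}\right) = 2 i \sqrt{390} + \left(-7 + 12 \left(- \frac{1}{200}\right)\right) = 2 i \sqrt{390} - \frac{353}{50} = - \frac{353}{50} + 2 i \sqrt{390}$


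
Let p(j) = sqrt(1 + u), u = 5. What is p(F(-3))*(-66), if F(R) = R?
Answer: -66*sqrt(6) ≈ -161.67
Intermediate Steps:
p(j) = sqrt(6) (p(j) = sqrt(1 + 5) = sqrt(6))
p(F(-3))*(-66) = sqrt(6)*(-66) = -66*sqrt(6)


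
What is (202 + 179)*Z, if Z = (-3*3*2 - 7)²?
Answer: 238125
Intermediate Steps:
Z = 625 (Z = (-9*2 - 7)² = (-18 - 7)² = (-25)² = 625)
(202 + 179)*Z = (202 + 179)*625 = 381*625 = 238125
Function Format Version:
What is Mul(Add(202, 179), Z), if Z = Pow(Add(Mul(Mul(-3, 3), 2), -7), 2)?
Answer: 238125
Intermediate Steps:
Z = 625 (Z = Pow(Add(Mul(-9, 2), -7), 2) = Pow(Add(-18, -7), 2) = Pow(-25, 2) = 625)
Mul(Add(202, 179), Z) = Mul(Add(202, 179), 625) = Mul(381, 625) = 238125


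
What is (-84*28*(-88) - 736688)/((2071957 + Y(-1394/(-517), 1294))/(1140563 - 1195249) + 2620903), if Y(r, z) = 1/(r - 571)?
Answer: -4255562581358608/21055319683788915 ≈ -0.20211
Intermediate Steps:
Y(r, z) = 1/(-571 + r)
(-84*28*(-88) - 736688)/((2071957 + Y(-1394/(-517), 1294))/(1140563 - 1195249) + 2620903) = (-84*28*(-88) - 736688)/((2071957 + 1/(-571 - 1394/(-517)))/(1140563 - 1195249) + 2620903) = (-2352*(-88) - 736688)/((2071957 + 1/(-571 - 1394*(-1/517)))/(-54686) + 2620903) = (206976 - 736688)/((2071957 + 1/(-571 + 1394/517))*(-1/54686) + 2620903) = -529712/((2071957 + 1/(-293813/517))*(-1/54686) + 2620903) = -529712/((2071957 - 517/293813)*(-1/54686) + 2620903) = -529712/((608767901524/293813)*(-1/54686) + 2620903) = -529712/(-304383950762/8033728859 + 2620903) = -529712/21055319683788915/8033728859 = -529712*8033728859/21055319683788915 = -4255562581358608/21055319683788915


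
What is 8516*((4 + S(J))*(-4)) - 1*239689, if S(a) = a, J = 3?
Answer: -478137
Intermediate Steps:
8516*((4 + S(J))*(-4)) - 1*239689 = 8516*((4 + 3)*(-4)) - 1*239689 = 8516*(7*(-4)) - 239689 = 8516*(-28) - 239689 = -238448 - 239689 = -478137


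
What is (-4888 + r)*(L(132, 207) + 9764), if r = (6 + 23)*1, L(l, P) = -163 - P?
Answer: -45645446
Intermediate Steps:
r = 29 (r = 29*1 = 29)
(-4888 + r)*(L(132, 207) + 9764) = (-4888 + 29)*((-163 - 1*207) + 9764) = -4859*((-163 - 207) + 9764) = -4859*(-370 + 9764) = -4859*9394 = -45645446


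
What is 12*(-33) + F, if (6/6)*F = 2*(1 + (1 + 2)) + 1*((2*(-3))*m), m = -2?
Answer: -376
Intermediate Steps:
F = 20 (F = 2*(1 + (1 + 2)) + 1*((2*(-3))*(-2)) = 2*(1 + 3) + 1*(-6*(-2)) = 2*4 + 1*12 = 8 + 12 = 20)
12*(-33) + F = 12*(-33) + 20 = -396 + 20 = -376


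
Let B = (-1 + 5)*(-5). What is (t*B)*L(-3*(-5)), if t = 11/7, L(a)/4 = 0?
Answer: 0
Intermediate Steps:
L(a) = 0 (L(a) = 4*0 = 0)
t = 11/7 (t = 11*(⅐) = 11/7 ≈ 1.5714)
B = -20 (B = 4*(-5) = -20)
(t*B)*L(-3*(-5)) = ((11/7)*(-20))*0 = -220/7*0 = 0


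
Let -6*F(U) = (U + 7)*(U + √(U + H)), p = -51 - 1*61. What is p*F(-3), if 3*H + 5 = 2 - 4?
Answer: -224 + 896*I*√3/9 ≈ -224.0 + 172.44*I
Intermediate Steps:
H = -7/3 (H = -5/3 + (2 - 4)/3 = -5/3 + (⅓)*(-2) = -5/3 - ⅔ = -7/3 ≈ -2.3333)
p = -112 (p = -51 - 61 = -112)
F(U) = -(7 + U)*(U + √(-7/3 + U))/6 (F(U) = -(U + 7)*(U + √(U - 7/3))/6 = -(7 + U)*(U + √(-7/3 + U))/6)
p*F(-3) = -112*(-7/6*(-3) - 7*√(-21 + 9*(-3))/18 - ⅙*(-3)² - 1/18*(-3)*√(-21 + 9*(-3))) = -112*(7/2 - 7*√(-21 - 27)/18 - ⅙*9 - 1/18*(-3)*√(-21 - 27)) = -112*(7/2 - 14*I*√3/9 - 3/2 - 1/18*(-3)*√(-48)) = -112*(7/2 - 14*I*√3/9 - 3/2 - 1/18*(-3)*4*I*√3) = -112*(7/2 - 14*I*√3/9 - 3/2 + 2*I*√3/3) = -112*(2 - 8*I*√3/9) = -224 + 896*I*√3/9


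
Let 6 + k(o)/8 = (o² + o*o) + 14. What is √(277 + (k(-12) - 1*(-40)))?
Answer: √2685 ≈ 51.817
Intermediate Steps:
k(o) = 64 + 16*o² (k(o) = -48 + 8*((o² + o*o) + 14) = -48 + 8*((o² + o²) + 14) = -48 + 8*(2*o² + 14) = -48 + 8*(14 + 2*o²) = -48 + (112 + 16*o²) = 64 + 16*o²)
√(277 + (k(-12) - 1*(-40))) = √(277 + ((64 + 16*(-12)²) - 1*(-40))) = √(277 + ((64 + 16*144) + 40)) = √(277 + ((64 + 2304) + 40)) = √(277 + (2368 + 40)) = √(277 + 2408) = √2685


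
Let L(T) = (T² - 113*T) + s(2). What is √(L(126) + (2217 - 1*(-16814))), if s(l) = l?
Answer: √20671 ≈ 143.77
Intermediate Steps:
L(T) = 2 + T² - 113*T (L(T) = (T² - 113*T) + 2 = 2 + T² - 113*T)
√(L(126) + (2217 - 1*(-16814))) = √((2 + 126² - 113*126) + (2217 - 1*(-16814))) = √((2 + 15876 - 14238) + (2217 + 16814)) = √(1640 + 19031) = √20671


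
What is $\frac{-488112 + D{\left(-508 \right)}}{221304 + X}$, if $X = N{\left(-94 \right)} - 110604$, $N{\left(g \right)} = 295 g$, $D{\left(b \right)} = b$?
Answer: $- \frac{48862}{8297} \approx -5.8891$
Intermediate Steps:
$X = -138334$ ($X = 295 \left(-94\right) - 110604 = -27730 - 110604 = -138334$)
$\frac{-488112 + D{\left(-508 \right)}}{221304 + X} = \frac{-488112 - 508}{221304 - 138334} = - \frac{488620}{82970} = \left(-488620\right) \frac{1}{82970} = - \frac{48862}{8297}$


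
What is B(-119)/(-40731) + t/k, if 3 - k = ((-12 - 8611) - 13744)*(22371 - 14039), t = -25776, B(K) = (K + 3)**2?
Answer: -2508734895488/7590704390157 ≈ -0.33050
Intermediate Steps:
B(K) = (3 + K)**2
k = 186361847 (k = 3 - ((-12 - 8611) - 13744)*(22371 - 14039) = 3 - (-8623 - 13744)*8332 = 3 - (-22367)*8332 = 3 - 1*(-186361844) = 3 + 186361844 = 186361847)
B(-119)/(-40731) + t/k = (3 - 119)**2/(-40731) - 25776/186361847 = (-116)**2*(-1/40731) - 25776*1/186361847 = 13456*(-1/40731) - 25776/186361847 = -13456/40731 - 25776/186361847 = -2508734895488/7590704390157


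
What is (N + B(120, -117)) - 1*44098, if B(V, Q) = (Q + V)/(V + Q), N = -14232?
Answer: -58329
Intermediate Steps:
B(V, Q) = 1 (B(V, Q) = (Q + V)/(Q + V) = 1)
(N + B(120, -117)) - 1*44098 = (-14232 + 1) - 1*44098 = -14231 - 44098 = -58329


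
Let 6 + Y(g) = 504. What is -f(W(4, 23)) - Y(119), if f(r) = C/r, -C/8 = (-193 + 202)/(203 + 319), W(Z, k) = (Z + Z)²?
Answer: -231071/464 ≈ -498.00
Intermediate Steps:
W(Z, k) = 4*Z² (W(Z, k) = (2*Z)² = 4*Z²)
Y(g) = 498 (Y(g) = -6 + 504 = 498)
C = -4/29 (C = -8*(-193 + 202)/(203 + 319) = -72/522 = -8*1/58 = -4/29 ≈ -0.13793)
f(r) = -4/(29*r)
-f(W(4, 23)) - Y(119) = -(-4)/(29*(4*4²)) - 1*498 = -(-4)/(29*(4*16)) - 498 = -(-4)/(29*64) - 498 = -1*(-1/464) - 498 = 1/464 - 498 = -231071/464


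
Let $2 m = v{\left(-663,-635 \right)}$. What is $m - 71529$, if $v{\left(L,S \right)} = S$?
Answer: $- \frac{143693}{2} \approx -71847.0$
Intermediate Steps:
$m = - \frac{635}{2}$ ($m = \frac{1}{2} \left(-635\right) = - \frac{635}{2} \approx -317.5$)
$m - 71529 = - \frac{635}{2} - 71529 = - \frac{143693}{2}$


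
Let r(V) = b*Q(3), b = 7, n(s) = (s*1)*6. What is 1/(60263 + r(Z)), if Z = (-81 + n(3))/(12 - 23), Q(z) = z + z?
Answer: 1/60305 ≈ 1.6582e-5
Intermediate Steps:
n(s) = 6*s (n(s) = s*6 = 6*s)
Q(z) = 2*z
Z = 63/11 (Z = (-81 + 6*3)/(12 - 23) = (-81 + 18)/(-11) = -63*(-1/11) = 63/11 ≈ 5.7273)
r(V) = 42 (r(V) = 7*(2*3) = 7*6 = 42)
1/(60263 + r(Z)) = 1/(60263 + 42) = 1/60305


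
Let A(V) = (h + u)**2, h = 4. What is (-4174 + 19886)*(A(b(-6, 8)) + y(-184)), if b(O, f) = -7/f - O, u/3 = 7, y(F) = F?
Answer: 6928992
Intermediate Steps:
u = 21 (u = 3*7 = 21)
b(O, f) = -O - 7/f
A(V) = 625 (A(V) = (4 + 21)**2 = 25**2 = 625)
(-4174 + 19886)*(A(b(-6, 8)) + y(-184)) = (-4174 + 19886)*(625 - 184) = 15712*441 = 6928992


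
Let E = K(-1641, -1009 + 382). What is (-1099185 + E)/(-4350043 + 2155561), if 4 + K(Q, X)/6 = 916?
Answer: 364571/731494 ≈ 0.49839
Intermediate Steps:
K(Q, X) = 5472 (K(Q, X) = -24 + 6*916 = -24 + 5496 = 5472)
E = 5472
(-1099185 + E)/(-4350043 + 2155561) = (-1099185 + 5472)/(-4350043 + 2155561) = -1093713/(-2194482) = -1093713*(-1/2194482) = 364571/731494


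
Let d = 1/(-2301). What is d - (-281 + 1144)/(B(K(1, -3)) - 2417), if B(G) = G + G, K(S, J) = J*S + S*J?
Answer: 1983334/5589129 ≈ 0.35486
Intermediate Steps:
d = -1/2301 ≈ -0.00043459
K(S, J) = 2*J*S (K(S, J) = J*S + J*S = 2*J*S)
B(G) = 2*G
d - (-281 + 1144)/(B(K(1, -3)) - 2417) = -1/2301 - (-281 + 1144)/(2*(2*(-3)*1) - 2417) = -1/2301 - 863/(2*(-6) - 2417) = -1/2301 - 863/(-12 - 2417) = -1/2301 - 863/(-2429) = -1/2301 - 863*(-1)/2429 = -1/2301 - 1*(-863/2429) = -1/2301 + 863/2429 = 1983334/5589129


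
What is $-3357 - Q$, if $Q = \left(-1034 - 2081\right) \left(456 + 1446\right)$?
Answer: $5921373$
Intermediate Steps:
$Q = -5924730$ ($Q = \left(-3115\right) 1902 = -5924730$)
$-3357 - Q = -3357 - -5924730 = -3357 + 5924730 = 5921373$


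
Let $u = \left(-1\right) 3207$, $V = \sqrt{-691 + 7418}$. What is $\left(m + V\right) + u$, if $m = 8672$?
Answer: $5465 + 31 \sqrt{7} \approx 5547.0$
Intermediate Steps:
$V = 31 \sqrt{7}$ ($V = \sqrt{6727} = 31 \sqrt{7} \approx 82.018$)
$u = -3207$
$\left(m + V\right) + u = \left(8672 + 31 \sqrt{7}\right) - 3207 = 5465 + 31 \sqrt{7}$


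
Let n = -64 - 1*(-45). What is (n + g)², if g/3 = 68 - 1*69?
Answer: 484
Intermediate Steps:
n = -19 (n = -64 + 45 = -19)
g = -3 (g = 3*(68 - 1*69) = 3*(68 - 69) = 3*(-1) = -3)
(n + g)² = (-19 - 3)² = (-22)² = 484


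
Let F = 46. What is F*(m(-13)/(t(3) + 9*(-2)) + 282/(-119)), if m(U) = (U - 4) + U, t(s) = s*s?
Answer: 15824/357 ≈ 44.325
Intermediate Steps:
t(s) = s**2
m(U) = -4 + 2*U (m(U) = (-4 + U) + U = -4 + 2*U)
F*(m(-13)/(t(3) + 9*(-2)) + 282/(-119)) = 46*((-4 + 2*(-13))/(3**2 + 9*(-2)) + 282/(-119)) = 46*((-4 - 26)/(9 - 18) + 282*(-1/119)) = 46*(-30/(-9) - 282/119) = 46*(-30*(-1/9) - 282/119) = 46*(10/3 - 282/119) = 46*(344/357) = 15824/357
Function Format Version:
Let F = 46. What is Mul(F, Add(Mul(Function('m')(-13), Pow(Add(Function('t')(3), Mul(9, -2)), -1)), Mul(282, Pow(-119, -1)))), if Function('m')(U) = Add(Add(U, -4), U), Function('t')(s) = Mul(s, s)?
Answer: Rational(15824, 357) ≈ 44.325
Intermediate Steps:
Function('t')(s) = Pow(s, 2)
Function('m')(U) = Add(-4, Mul(2, U)) (Function('m')(U) = Add(Add(-4, U), U) = Add(-4, Mul(2, U)))
Mul(F, Add(Mul(Function('m')(-13), Pow(Add(Function('t')(3), Mul(9, -2)), -1)), Mul(282, Pow(-119, -1)))) = Mul(46, Add(Mul(Add(-4, Mul(2, -13)), Pow(Add(Pow(3, 2), Mul(9, -2)), -1)), Mul(282, Pow(-119, -1)))) = Mul(46, Add(Mul(Add(-4, -26), Pow(Add(9, -18), -1)), Mul(282, Rational(-1, 119)))) = Mul(46, Add(Mul(-30, Pow(-9, -1)), Rational(-282, 119))) = Mul(46, Add(Mul(-30, Rational(-1, 9)), Rational(-282, 119))) = Mul(46, Add(Rational(10, 3), Rational(-282, 119))) = Mul(46, Rational(344, 357)) = Rational(15824, 357)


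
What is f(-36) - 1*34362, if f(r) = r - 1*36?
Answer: -34434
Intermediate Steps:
f(r) = -36 + r (f(r) = r - 36 = -36 + r)
f(-36) - 1*34362 = (-36 - 36) - 1*34362 = -72 - 34362 = -34434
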